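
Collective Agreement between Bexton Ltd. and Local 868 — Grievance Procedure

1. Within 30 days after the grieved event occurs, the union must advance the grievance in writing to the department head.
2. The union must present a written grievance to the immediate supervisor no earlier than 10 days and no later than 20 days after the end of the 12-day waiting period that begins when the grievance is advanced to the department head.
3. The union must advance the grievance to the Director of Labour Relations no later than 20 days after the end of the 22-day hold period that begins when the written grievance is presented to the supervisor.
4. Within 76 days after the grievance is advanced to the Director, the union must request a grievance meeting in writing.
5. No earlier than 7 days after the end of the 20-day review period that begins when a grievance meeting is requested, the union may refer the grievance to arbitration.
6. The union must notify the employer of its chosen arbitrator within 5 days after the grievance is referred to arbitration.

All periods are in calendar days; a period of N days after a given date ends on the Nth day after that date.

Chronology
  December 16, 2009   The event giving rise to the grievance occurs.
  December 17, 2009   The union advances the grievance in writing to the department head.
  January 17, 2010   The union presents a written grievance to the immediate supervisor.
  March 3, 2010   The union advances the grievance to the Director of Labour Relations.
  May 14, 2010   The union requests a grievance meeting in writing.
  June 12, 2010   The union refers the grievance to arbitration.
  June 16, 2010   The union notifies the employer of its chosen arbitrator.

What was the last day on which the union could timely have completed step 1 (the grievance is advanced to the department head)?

January 15, 2010

Step 1 runs from December 16, 2009, when the grieved event occurs. 30 days after December 16, 2009 is January 15, 2010.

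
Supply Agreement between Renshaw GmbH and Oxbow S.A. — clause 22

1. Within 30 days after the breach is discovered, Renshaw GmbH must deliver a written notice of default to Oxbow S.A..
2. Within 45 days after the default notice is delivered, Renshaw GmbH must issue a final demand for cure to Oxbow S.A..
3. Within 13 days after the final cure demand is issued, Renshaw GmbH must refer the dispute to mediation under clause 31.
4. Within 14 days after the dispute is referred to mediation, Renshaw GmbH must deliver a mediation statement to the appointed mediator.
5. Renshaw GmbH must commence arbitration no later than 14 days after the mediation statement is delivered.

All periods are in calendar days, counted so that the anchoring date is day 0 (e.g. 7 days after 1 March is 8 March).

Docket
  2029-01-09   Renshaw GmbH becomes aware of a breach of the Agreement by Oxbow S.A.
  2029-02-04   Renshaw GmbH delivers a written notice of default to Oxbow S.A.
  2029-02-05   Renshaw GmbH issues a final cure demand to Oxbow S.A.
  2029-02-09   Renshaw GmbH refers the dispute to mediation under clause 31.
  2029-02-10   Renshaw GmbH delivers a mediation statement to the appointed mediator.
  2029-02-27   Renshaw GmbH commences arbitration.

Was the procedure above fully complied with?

No

Step 1: 30 days after 2029-01-09 (when the breach is discovered) is 2029-02-08; 2029-02-04 is within that limit.
Step 2: 45 days after 2029-02-04 (when the default notice is delivered) is 2029-03-21; 2029-02-05 is within that limit.
Step 3: 13 days after 2029-02-05 (when the final cure demand is issued) is 2029-02-18; completed 2029-02-09, before the deadline.
Step 4: 14 days after 2029-02-09 (when the dispute is referred to mediation) is 2029-02-23; completed 2029-02-10, before the deadline.
Step 5: 14 days after 2029-02-10 (when the mediation statement is delivered) is 2029-02-24; 2029-02-27 misses that deadline by 3 days.
Later steps need not be reached.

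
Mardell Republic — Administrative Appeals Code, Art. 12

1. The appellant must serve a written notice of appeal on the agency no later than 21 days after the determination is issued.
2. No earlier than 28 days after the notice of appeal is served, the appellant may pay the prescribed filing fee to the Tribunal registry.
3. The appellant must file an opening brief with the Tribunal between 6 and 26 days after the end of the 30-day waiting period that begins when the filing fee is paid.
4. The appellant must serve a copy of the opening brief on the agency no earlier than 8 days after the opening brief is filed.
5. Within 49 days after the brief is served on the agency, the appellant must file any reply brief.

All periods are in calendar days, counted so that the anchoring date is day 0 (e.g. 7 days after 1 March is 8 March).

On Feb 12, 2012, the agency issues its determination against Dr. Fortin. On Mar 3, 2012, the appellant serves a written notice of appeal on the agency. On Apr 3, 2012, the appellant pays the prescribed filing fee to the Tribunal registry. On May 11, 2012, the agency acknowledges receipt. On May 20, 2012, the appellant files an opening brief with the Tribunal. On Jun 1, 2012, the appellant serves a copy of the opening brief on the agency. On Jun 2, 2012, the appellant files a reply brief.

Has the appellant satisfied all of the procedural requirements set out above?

Yes

(1) due by Feb 12, 2012 + 21 days = Mar 4, 2012; completed Mar 3, 2012, before the deadline.
(2) permitted from Mar 3, 2012 + 28 days = Mar 31, 2012 onward; Apr 3, 2012 is on or after that date.
(3) the permitted window runs from May 3, 2012 + 6 = May 9, 2012 to May 3, 2012 + 26 = May 29, 2012; done May 20, 2012 — within the window.
(4) permitted from May 20, 2012 + 8 days = May 28, 2012 onward; Jun 1, 2012 is on or after that date.
(5) due by Jun 1, 2012 + 49 days = Jul 20, 2012; done Jun 2, 2012 — timely.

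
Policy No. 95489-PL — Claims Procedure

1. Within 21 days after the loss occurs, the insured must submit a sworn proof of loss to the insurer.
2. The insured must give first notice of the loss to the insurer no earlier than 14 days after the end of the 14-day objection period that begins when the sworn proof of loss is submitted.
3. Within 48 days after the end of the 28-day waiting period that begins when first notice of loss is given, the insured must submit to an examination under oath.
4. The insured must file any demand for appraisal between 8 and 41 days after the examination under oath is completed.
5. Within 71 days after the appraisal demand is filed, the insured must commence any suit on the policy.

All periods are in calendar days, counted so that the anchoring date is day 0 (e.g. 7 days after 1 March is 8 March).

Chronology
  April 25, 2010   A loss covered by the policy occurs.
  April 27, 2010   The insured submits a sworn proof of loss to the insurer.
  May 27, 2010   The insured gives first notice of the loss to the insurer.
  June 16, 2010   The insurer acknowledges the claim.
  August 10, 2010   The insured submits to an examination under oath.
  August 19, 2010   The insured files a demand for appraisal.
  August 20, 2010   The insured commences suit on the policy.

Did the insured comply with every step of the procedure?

Yes

(1) due by April 25, 2010 + 21 days = May 16, 2010; April 27, 2010 is within that limit.
(2) permitted from May 11, 2010 + 14 days = May 25, 2010 onward; done May 27, 2010, after the minimum wait.
(3) due by June 24, 2010 + 48 days = August 11, 2010; completed August 10, 2010, before the deadline.
(4) the permitted window runs from August 10, 2010 + 8 = August 18, 2010 to August 10, 2010 + 41 = September 20, 2010; done August 19, 2010 — within the window.
(5) due by August 19, 2010 + 71 days = October 29, 2010; done August 20, 2010 — timely.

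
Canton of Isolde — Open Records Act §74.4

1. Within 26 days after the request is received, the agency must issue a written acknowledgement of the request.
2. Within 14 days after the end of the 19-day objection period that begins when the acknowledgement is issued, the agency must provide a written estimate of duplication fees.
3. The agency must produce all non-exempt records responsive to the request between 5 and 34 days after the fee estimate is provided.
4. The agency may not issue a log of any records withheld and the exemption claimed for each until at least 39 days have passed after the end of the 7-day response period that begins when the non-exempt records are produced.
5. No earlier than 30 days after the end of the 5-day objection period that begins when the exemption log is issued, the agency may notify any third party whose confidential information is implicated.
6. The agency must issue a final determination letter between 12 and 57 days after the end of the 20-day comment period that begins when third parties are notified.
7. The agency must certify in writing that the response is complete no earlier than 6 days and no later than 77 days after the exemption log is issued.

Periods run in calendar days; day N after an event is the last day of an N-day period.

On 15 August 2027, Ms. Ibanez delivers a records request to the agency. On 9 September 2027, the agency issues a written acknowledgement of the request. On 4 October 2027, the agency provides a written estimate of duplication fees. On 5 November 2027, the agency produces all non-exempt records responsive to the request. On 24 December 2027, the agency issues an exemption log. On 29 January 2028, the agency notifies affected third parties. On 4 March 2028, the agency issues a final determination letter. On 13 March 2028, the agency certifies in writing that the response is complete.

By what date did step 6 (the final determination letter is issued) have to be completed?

15 April 2028

Third parties are notified on 29 January 2028; the 20-day comment period therefore ends 18 February 2028, and step 6 runs from that date. The window is 12–57 days after 18 February 2028; it closes on 15 April 2028.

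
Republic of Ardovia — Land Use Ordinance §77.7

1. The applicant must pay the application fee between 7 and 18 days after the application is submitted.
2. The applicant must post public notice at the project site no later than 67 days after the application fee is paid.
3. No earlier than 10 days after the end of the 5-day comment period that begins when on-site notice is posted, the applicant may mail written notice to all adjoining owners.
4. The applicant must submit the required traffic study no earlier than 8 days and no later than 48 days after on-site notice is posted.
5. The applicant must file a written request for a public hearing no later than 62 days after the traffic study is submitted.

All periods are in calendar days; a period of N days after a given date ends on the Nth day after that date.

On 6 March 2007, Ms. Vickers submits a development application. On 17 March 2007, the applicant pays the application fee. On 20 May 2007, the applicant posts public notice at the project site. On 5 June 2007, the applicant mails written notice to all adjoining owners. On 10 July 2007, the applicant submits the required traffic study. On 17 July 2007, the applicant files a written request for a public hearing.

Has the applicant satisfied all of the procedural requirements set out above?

Step 1 — 7 and 18 days from 6 March 2007 (when the application is submitted) are 13 March 2007 and 24 March 2007 respectively; done 17 March 2007 — within the window.
Step 2 — counting 67 days from 17 March 2007 (when the application fee is paid) gives a deadline of 23 May 2007; completed 20 May 2007, before the deadline.
Step 3 — must wait 10 days from 25 May 2007 (end of the 5-day comment period, which began when on-site notice is posted on 20 May 2007), so not before 4 June 2007; 5 June 2007 is on or after that date.
Step 4 — 8 and 48 days from 20 May 2007 (when on-site notice is posted) are 28 May 2007 and 7 July 2007 respectively; done 10 July 2007 — 3 days after the window closed.
The procedure was therefore not followed at step 4.

No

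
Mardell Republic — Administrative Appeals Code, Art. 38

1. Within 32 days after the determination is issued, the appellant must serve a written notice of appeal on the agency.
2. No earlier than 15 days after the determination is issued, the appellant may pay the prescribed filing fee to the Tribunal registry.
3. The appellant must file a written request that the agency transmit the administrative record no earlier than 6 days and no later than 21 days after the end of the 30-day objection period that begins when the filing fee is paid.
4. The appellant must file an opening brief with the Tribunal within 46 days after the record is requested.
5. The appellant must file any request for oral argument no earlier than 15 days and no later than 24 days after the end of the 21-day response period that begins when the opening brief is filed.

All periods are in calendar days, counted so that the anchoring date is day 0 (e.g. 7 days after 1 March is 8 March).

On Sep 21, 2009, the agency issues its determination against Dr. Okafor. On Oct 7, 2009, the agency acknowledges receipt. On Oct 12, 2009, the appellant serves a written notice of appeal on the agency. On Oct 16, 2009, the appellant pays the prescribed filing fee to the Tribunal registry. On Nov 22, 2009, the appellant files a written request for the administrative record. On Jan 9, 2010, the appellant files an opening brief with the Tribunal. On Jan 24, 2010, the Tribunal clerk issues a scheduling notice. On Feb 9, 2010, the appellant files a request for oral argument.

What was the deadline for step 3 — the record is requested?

The filing fee is paid on Oct 16, 2009; the 30-day objection period therefore ends Nov 15, 2009, and step 3 runs from that date. The window is 6–21 days after Nov 15, 2009; it closes on Dec 6, 2009.

Dec 6, 2009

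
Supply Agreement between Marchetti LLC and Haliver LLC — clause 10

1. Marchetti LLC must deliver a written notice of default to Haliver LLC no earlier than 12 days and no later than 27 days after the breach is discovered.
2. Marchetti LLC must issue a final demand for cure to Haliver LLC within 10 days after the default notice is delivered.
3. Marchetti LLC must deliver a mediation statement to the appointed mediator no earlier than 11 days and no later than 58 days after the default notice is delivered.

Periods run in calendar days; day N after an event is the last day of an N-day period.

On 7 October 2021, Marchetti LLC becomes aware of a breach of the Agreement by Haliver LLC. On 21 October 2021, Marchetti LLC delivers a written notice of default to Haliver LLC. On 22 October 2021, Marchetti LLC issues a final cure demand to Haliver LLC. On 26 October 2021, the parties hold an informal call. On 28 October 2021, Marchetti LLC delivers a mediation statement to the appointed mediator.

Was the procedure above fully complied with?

Step 1 — 12 and 27 days from 7 October 2021 (when the breach is discovered) are 19 October 2021 and 3 November 2021 respectively; done 21 October 2021 — within the window.
Step 2 — counting 10 days from 21 October 2021 (when the default notice is delivered) gives a deadline of 31 October 2021; 22 October 2021 is within that limit.
Step 3 — 11 and 58 days from 21 October 2021 (when the default notice is delivered) are 1 November 2021 and 18 December 2021 respectively; done 28 October 2021 — 4 days before the window opened.
That is the first point of non-compliance.

No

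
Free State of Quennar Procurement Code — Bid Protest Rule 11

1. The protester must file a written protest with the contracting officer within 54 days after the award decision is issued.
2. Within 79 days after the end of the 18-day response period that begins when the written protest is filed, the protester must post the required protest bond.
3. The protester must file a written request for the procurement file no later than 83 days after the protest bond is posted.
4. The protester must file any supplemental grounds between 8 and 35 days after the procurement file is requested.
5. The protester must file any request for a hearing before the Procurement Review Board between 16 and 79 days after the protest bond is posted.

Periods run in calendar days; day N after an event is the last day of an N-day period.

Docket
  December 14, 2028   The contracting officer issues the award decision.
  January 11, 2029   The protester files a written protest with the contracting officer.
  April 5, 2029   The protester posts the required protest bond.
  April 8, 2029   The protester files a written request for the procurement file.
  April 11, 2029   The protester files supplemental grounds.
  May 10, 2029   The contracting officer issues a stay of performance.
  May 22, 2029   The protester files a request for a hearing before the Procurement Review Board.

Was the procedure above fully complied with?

No

Step 1 — counting 54 days from December 14, 2028 (when the award decision is issued) gives a deadline of February 6, 2029; done January 11, 2029 — timely.
Step 2 — counting 79 days from January 29, 2029 (end of the 18-day response period, which began when the written protest is filed on January 11, 2029) gives a deadline of April 18, 2029; completed April 5, 2029, before the deadline.
Step 3 — counting 83 days from April 5, 2029 (when the protest bond is posted) gives a deadline of June 27, 2029; done April 8, 2029 — timely.
Step 4 — 8 and 35 days from April 8, 2029 (when the procurement file is requested) are April 16, 2029 and May 13, 2029 respectively; done April 11, 2029 — 5 days before the window opened.
The procedure was therefore not followed at step 4.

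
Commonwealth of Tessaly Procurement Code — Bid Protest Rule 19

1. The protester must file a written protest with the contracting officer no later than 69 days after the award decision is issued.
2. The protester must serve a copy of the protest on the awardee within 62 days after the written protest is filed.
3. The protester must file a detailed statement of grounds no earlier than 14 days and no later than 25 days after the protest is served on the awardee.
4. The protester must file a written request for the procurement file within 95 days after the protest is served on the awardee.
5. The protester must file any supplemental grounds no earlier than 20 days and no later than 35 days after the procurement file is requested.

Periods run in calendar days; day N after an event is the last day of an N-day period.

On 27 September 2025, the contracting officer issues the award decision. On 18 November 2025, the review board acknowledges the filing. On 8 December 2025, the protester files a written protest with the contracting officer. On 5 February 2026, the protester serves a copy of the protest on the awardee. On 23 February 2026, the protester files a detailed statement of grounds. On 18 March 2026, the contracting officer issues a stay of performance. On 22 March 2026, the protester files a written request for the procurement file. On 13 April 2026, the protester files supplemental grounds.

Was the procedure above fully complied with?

Step 1 — counting 69 days from 27 September 2025 (when the award decision is issued) gives a deadline of 5 December 2025; not done until 8 December 2025, 3 days after the deadline.
The analysis stops there.

No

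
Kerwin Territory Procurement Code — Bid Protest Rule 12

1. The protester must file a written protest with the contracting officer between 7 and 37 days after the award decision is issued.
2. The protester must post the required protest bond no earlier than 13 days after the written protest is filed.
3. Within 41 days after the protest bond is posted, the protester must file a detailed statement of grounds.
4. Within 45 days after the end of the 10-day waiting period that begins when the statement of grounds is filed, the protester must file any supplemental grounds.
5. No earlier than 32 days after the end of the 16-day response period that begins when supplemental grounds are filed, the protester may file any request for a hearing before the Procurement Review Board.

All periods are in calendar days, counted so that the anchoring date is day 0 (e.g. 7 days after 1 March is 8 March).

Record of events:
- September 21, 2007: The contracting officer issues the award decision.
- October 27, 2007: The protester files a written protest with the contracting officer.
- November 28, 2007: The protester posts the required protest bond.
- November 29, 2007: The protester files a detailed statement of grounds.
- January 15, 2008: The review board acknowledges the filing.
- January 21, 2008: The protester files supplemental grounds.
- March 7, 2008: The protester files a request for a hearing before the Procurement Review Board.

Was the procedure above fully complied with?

Step 1: the window is 7–37 days after September 21, 2007 (when the award decision is issued), so September 28, 2007 through October 28, 2007; October 27, 2007 falls inside that range.
Step 2: the earliest permitted date is 13 days after October 27, 2007 (when the written protest is filed), i.e. November 9, 2007; done November 28, 2007 — permitted.
Step 3: 41 days after November 28, 2007 (when the protest bond is posted) is January 8, 2008; completed November 29, 2007, before the deadline.
Step 4: 45 days after December 9, 2007 (end of the 10-day waiting period, which began when the statement of grounds is filed on November 29, 2007) is January 23, 2008; completed January 21, 2008, before the deadline.
Step 5: the earliest permitted date is 32 days after February 6, 2008 (end of the 16-day response period, which began when supplemental grounds are filed on January 21, 2008), i.e. March 9, 2008; acted on March 7, 2008, 2 days prematurely.
That is the first point of non-compliance.

No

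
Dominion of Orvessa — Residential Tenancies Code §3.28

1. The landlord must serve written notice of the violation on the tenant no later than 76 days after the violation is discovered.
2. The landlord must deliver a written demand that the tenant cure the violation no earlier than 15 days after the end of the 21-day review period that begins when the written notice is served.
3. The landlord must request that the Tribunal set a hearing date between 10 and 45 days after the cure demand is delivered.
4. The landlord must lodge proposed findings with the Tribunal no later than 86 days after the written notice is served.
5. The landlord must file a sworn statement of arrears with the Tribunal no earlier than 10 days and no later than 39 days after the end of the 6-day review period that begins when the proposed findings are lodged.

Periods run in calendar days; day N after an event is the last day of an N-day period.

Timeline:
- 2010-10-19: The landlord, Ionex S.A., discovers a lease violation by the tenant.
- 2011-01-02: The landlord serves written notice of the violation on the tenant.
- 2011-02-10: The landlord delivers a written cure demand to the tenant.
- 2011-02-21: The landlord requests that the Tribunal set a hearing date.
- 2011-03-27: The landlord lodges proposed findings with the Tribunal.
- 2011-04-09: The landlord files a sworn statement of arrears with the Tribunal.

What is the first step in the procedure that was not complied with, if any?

Step 5

(1) due by 2010-10-19 + 76 days = 2011-01-03; done 2011-01-02 — timely.
(2) permitted from 2011-01-23 + 15 days = 2011-02-07 onward; done 2011-02-10 — permitted.
(3) the permitted window runs from 2011-02-10 + 10 = 2011-02-20 to 2011-02-10 + 45 = 2011-03-27; done 2011-02-21 — within the window.
(4) due by 2011-01-02 + 86 days = 2011-03-29; 2011-03-27 is within that limit.
(5) the permitted window runs from 2011-04-02 + 10 = 2011-04-12 to 2011-04-02 + 39 = 2011-05-11; done 2011-04-09 — 3 days before the window opened.
The procedure was therefore not followed at step 5.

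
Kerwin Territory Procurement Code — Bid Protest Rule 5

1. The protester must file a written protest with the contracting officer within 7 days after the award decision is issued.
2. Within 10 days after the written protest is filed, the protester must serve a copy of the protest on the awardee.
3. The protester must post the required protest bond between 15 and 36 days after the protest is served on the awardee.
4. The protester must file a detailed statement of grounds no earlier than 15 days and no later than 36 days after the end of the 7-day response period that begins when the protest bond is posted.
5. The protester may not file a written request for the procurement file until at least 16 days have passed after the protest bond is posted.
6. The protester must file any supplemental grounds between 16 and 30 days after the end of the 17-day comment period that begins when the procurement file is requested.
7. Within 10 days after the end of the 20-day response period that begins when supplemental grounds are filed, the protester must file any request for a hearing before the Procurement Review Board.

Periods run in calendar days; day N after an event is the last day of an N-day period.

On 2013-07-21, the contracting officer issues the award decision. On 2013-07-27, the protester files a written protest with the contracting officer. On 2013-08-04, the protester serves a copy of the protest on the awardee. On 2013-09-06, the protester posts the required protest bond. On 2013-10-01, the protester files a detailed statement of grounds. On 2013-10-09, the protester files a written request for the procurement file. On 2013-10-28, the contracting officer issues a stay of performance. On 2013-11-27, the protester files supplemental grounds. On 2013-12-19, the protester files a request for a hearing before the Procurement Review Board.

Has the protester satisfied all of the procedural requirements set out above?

No

Step 1 — counting 7 days from 2013-07-21 (when the award decision is issued) gives a deadline of 2013-07-28; done 2013-07-27 — timely.
Step 2 — counting 10 days from 2013-07-27 (when the written protest is filed) gives a deadline of 2013-08-06; done 2013-08-04 — timely.
Step 3 — 15 and 36 days from 2013-08-04 (when the protest is served on the awardee) are 2013-08-19 and 2013-09-09 respectively; done 2013-09-06, which is between those dates.
Step 4 — 15 and 36 days from 2013-09-13 (end of the 7-day response period, which began when the protest bond is posted on 2013-09-06) are 2013-09-28 and 2013-10-19 respectively; done 2013-10-01, which is between those dates.
Step 5 — must wait 16 days from 2013-09-06 (when the protest bond is posted), so not before 2013-09-22; done 2013-10-09 — permitted.
Step 6 — 16 and 30 days from 2013-10-26 (end of the 17-day comment period, which began when the procurement file is requested on 2013-10-09) are 2013-11-11 and 2013-11-25 respectively; done 2013-11-27 — 2 days after the window closed.
Later steps need not be reached.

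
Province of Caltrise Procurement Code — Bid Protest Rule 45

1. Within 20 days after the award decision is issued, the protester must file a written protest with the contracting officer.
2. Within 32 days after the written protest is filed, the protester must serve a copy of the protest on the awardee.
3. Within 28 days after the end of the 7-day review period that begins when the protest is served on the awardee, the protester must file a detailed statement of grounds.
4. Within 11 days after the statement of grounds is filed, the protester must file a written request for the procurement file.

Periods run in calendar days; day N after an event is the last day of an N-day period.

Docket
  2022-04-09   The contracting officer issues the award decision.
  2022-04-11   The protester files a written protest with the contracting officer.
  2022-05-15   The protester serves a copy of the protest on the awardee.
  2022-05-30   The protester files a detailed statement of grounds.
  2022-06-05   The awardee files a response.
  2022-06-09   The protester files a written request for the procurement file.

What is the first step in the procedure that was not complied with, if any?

(1) due by 2022-04-09 + 20 days = 2022-04-29; completed 2022-04-11, before the deadline.
(2) due by 2022-04-11 + 32 days = 2022-05-13; 2022-05-15 misses that deadline by 2 days.

Step 2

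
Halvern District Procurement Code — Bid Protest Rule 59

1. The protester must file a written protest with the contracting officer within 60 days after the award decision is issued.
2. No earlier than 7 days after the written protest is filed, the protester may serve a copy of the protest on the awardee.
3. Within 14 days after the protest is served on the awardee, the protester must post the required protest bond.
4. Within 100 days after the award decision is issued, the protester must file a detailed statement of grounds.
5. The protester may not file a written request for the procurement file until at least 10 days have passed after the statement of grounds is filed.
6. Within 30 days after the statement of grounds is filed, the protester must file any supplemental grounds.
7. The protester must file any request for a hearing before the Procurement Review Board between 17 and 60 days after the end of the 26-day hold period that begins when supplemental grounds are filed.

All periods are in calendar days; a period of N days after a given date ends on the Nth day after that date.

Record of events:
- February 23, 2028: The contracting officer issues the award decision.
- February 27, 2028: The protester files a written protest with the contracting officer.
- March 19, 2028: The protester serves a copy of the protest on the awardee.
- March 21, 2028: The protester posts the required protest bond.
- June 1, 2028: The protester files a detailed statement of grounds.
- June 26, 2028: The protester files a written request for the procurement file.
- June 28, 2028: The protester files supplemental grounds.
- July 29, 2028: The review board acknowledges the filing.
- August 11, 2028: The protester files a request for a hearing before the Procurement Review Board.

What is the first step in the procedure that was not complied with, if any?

Step 1 — counting 60 days from February 23, 2028 (when the award decision is issued) gives a deadline of April 23, 2028; February 27, 2028 is within that limit.
Step 2 — must wait 7 days from February 27, 2028 (when the written protest is filed), so not before March 5, 2028; done March 19, 2028 — permitted.
Step 3 — counting 14 days from March 19, 2028 (when the protest is served on the awardee) gives a deadline of April 2, 2028; done March 21, 2028 — timely.
Step 4 — counting 100 days from February 23, 2028 (when the award decision is issued) gives a deadline of June 2, 2028; June 1, 2028 is within that limit.
Step 5 — must wait 10 days from June 1, 2028 (when the statement of grounds is filed), so not before June 11, 2028; done June 26, 2028 — permitted.
Step 6 — counting 30 days from June 1, 2028 (when the statement of grounds is filed) gives a deadline of July 1, 2028; done June 28, 2028 — timely.
Step 7 — 17 and 60 days from July 24, 2028 (end of the 26-day hold period, which began when supplemental grounds are filed on June 28, 2028) are August 10, 2028 and September 22, 2028 respectively; done August 11, 2028 — within the window.

None — every step was satisfied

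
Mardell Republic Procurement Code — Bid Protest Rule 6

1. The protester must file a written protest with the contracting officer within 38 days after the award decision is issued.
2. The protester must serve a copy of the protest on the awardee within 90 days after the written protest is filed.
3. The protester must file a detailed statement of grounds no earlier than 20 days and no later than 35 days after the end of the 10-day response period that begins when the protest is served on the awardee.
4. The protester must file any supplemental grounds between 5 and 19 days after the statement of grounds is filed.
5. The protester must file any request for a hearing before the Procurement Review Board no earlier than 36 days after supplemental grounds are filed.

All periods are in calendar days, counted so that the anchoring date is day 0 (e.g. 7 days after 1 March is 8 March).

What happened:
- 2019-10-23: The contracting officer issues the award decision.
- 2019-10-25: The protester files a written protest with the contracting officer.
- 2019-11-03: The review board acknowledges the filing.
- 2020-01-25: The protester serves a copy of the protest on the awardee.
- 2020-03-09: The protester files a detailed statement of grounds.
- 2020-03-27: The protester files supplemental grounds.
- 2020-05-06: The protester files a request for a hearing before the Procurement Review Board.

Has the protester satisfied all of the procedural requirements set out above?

No

Step 1 — counting 38 days from 2019-10-23 (when the award decision is issued) gives a deadline of 2019-11-30; 2019-10-25 is within that limit.
Step 2 — counting 90 days from 2019-10-25 (when the written protest is filed) gives a deadline of 2020-01-23; done 2020-01-25 — 2 days late.
Later steps need not be reached.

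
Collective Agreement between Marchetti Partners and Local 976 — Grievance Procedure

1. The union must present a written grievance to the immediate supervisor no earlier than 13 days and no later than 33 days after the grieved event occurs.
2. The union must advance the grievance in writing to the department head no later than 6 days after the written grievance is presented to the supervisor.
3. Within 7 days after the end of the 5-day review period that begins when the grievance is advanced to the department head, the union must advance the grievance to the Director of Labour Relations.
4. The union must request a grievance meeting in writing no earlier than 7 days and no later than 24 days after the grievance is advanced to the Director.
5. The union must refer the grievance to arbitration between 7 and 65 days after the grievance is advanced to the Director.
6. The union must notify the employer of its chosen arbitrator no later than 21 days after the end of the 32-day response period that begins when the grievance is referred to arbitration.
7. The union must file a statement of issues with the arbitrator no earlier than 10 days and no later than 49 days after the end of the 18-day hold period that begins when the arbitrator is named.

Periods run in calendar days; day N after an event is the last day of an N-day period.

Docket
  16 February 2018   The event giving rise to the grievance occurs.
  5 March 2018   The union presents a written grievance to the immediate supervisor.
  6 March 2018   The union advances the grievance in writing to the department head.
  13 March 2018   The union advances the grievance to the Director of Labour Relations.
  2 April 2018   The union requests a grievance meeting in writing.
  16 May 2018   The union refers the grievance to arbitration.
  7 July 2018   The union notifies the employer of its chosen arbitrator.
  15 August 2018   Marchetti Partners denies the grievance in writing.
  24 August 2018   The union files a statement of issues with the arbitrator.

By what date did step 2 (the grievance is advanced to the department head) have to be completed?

Step 2 runs from 5 March 2018, when the written grievance is presented to the supervisor. 6 days after 5 March 2018 is 11 March 2018.

11 March 2018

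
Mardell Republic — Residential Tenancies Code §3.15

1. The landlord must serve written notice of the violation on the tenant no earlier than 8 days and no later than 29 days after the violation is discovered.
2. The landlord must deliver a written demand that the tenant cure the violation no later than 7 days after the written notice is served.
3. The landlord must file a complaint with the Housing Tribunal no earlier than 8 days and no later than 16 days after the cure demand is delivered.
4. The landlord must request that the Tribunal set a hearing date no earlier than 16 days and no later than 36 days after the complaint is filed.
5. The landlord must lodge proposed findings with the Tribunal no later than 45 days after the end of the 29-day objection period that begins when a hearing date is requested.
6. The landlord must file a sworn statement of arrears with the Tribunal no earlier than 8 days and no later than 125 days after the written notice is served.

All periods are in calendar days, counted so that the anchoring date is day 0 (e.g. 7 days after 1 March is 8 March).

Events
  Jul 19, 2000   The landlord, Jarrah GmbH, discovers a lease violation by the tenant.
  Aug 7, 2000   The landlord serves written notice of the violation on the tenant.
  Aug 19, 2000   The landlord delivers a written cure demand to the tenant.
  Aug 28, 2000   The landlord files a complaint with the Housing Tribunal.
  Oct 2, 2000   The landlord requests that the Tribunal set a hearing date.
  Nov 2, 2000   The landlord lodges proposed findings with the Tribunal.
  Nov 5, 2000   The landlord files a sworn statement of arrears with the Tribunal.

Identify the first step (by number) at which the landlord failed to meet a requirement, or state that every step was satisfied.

Step 1 — 8 and 29 days from Jul 19, 2000 (when the violation is discovered) are Jul 27, 2000 and Aug 17, 2000 respectively; Aug 7, 2000 falls inside that range.
Step 2 — counting 7 days from Aug 7, 2000 (when the written notice is served) gives a deadline of Aug 14, 2000; Aug 19, 2000 misses that deadline by 5 days.
The analysis stops there.

Step 2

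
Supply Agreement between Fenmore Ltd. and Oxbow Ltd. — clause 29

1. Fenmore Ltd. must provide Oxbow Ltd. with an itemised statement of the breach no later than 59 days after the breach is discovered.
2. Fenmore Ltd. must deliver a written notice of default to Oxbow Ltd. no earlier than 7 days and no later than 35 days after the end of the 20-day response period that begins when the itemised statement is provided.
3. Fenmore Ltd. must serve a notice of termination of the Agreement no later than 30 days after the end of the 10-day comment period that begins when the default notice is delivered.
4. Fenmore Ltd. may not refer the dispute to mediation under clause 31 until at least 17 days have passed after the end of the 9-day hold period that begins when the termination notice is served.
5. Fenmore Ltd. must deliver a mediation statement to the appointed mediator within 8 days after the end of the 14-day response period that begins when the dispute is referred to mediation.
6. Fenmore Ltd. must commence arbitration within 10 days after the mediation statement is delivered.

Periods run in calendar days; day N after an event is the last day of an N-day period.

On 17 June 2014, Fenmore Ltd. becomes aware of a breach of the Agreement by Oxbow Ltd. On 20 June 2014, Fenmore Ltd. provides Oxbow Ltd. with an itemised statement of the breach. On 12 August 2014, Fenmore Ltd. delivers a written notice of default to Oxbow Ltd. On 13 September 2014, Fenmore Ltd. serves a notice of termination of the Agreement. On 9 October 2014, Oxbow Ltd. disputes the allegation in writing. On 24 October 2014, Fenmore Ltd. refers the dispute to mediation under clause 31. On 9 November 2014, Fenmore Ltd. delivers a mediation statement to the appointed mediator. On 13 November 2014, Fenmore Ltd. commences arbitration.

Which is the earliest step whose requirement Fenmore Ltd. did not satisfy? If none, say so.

None — every step was satisfied

Step 1 — counting 59 days from 17 June 2014 (when the breach is discovered) gives a deadline of 15 August 2014; completed 20 June 2014, before the deadline.
Step 2 — 7 and 35 days from 10 July 2014 (end of the 20-day response period, which began when the itemised statement is provided on 20 June 2014) are 17 July 2014 and 14 August 2014 respectively; 12 August 2014 falls inside that range.
Step 3 — counting 30 days from 22 August 2014 (end of the 10-day comment period, which began when the default notice is delivered on 12 August 2014) gives a deadline of 21 September 2014; 13 September 2014 is within that limit.
Step 4 — must wait 17 days from 22 September 2014 (end of the 9-day hold period, which began when the termination notice is served on 13 September 2014), so not before 9 October 2014; done 24 October 2014, after the minimum wait.
Step 5 — counting 8 days from 7 November 2014 (end of the 14-day response period, which began when the dispute is referred to mediation on 24 October 2014) gives a deadline of 15 November 2014; completed 9 November 2014, before the deadline.
Step 6 — counting 10 days from 9 November 2014 (when the mediation statement is delivered) gives a deadline of 19 November 2014; 13 November 2014 is within that limit.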